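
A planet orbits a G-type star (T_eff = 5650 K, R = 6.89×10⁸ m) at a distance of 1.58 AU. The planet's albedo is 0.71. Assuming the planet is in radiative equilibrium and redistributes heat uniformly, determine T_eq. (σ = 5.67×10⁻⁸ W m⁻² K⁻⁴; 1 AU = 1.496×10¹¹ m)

T_eq ≈ 158 K

d = 1.58 AU = 2.36×10¹¹ m.
L = 4πR_⋆²σT_⋆⁴ = 4π(6.89×10⁸)² × 5.67×10⁻⁸ × (5650)⁴ = 3.45×10²⁶ W.
S = L/(4πd²) = 491 W m⁻².
Energy balance: absorbed = emitted ⇒ πR²·S(1−A) = 4πR²·σT_eq⁴, so T_eq⁴ = S(1−A)/(4σ).
T_eq = [491 × 0.29 / (4 × 5.67×10⁻⁸)]^(1/4) = (6.28×10⁸)^(1/4) = 158 K.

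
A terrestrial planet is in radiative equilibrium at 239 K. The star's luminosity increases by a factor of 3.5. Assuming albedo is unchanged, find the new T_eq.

T_eq ≈ 327 K

T_eq ∝ L^(1/4) · d^(−1/2).
T′ = 239 × 3.5^(1/4) = 327 K.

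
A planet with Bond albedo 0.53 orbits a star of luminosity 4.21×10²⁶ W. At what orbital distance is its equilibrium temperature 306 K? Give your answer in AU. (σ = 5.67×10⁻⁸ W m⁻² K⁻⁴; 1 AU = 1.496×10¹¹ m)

From T_eq⁴ = L(1−A)/(16πσd²): d = √[L(1−A)/(16πσT_eq⁴)].
d = √[4.21×10²⁶ × 0.47 / (16π × 5.67×10⁻⁸ × (306)⁴)] = 8.90×10¹⁰ m = 0.595 AU.

d ≈ 0.595 AU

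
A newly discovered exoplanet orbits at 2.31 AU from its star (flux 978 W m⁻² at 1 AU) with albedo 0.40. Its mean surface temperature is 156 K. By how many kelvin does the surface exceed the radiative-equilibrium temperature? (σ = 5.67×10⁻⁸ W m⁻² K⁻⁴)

ΔT ≈ 7.6 K

S = 978/2.31² = 183.3 W m⁻².
T_eq = [S(1−A)/(4σ)]^(1/4) = [183.3×0.60/(4×5.67×10⁻⁸)]^(1/4) = 148.4 K.
ΔT = T_surf − T_eq = 156 − 148.4.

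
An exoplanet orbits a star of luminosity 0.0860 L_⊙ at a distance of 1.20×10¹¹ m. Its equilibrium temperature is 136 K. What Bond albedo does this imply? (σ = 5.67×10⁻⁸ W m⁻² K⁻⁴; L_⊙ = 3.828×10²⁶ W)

L = 0.0860 × 3.828×10²⁶ = 3.29×10²⁵ W.
Flux: S = L/(4πd²) = 3.29×10²⁵/(4π×(1.20×10¹¹)²) = 182 W m⁻².
From T_eq⁴ = S(1−A)/(4σ): 1−A = 4σT_eq⁴/S.
1−A = 4 × 5.67×10⁻⁸ × (136)⁴ / 182 = 0.426.

A ≈ 0.57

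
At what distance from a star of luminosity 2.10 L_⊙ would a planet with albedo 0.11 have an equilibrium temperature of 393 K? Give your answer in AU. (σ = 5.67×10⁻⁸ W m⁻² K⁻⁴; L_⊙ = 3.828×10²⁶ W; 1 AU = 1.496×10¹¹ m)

L = 2.10 × 3.828×10²⁶ = 8.04×10²⁶ W.
From T_eq⁴ = L(1−A)/(16πσd²): d = √[L(1−A)/(16πσT_eq⁴)].
d = √[8.04×10²⁶ × 0.89 / (16π × 5.67×10⁻⁸ × (393)⁴)] = 1.03×10¹¹ m = 0.686 AU.

d ≈ 0.686 AU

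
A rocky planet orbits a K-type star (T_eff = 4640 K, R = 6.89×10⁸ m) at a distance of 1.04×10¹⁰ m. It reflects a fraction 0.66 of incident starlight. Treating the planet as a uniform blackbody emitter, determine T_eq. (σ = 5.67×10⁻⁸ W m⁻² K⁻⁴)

L = 4πR_⋆²σT_⋆⁴ = 4π(6.89×10⁸)² × 5.67×10⁻⁸ × (4640)⁴ = 1.57×10²⁶ W.
S = L/(4πd²) = 1.15×10⁵ W m⁻².
Energy balance: absorbed = emitted ⇒ πR²·S(1−A) = 4πR²·σT_eq⁴, so T_eq⁴ = S(1−A)/(4σ).
T_eq = [1.15×10⁵ × 0.34 / (4 × 5.67×10⁻⁸)]^(1/4) = (1.73×10¹¹)^(1/4) = 645 K.

T_eq ≈ 645 K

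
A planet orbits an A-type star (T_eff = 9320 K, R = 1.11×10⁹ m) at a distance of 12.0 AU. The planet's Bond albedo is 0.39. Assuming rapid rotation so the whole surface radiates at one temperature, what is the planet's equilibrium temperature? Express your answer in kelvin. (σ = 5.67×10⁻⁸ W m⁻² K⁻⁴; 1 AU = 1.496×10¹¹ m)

T_eq ≈ 145 K

d = 12.0 AU = 1.80×10¹² m.
L = 4πR_⋆²σT_⋆⁴ = 4π(1.11×10⁹)² × 5.67×10⁻⁸ × (9320)⁴ = 6.62×10²⁷ W.
S = L/(4πd²) = 164 W m⁻².
Energy balance: absorbed = emitted ⇒ πR²·S(1−A) = 4πR²·σT_eq⁴, so T_eq⁴ = S(1−A)/(4σ).
T_eq = [164 × 0.61 / (4 × 5.67×10⁻⁸)]^(1/4) = (4.40×10⁸)^(1/4) = 145 K.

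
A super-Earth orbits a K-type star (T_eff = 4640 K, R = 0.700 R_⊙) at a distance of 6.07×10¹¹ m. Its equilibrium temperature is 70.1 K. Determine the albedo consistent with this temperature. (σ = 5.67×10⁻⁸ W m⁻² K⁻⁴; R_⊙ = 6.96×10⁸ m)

R_⋆ = 0.700 × 6.96×10⁸ = 4.87×10⁸ m.
L = 4πR_⋆²σT_⋆⁴ = 4π(4.87×10⁸)² × 5.67×10⁻⁸ × (4640)⁴ = 7.84×10²⁵ W.
S = L/(4πd²) = 16.9 W m⁻².
From T_eq⁴ = S(1−A)/(4σ): 1−A = 4σT_eq⁴/S.
1−A = 4 × 5.67×10⁻⁸ × (70.1)⁴ / 16.9 = 0.323.

A ≈ 0.68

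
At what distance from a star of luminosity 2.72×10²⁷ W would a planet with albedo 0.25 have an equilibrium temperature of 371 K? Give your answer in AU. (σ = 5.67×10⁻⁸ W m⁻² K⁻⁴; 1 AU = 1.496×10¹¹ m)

d ≈ 1.30 AU

From T_eq⁴ = L(1−A)/(16πσd²): d = √[L(1−A)/(16πσT_eq⁴)].
d = √[2.72×10²⁷ × 0.75 / (16π × 5.67×10⁻⁸ × (371)⁴)] = 1.94×10¹¹ m = 1.30 AU.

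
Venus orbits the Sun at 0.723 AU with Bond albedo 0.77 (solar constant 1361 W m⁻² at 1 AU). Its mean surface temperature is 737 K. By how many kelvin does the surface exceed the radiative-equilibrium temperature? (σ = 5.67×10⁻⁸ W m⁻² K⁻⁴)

ΔT ≈ 510.3 K

S = 1361/0.723² = 2604 W m⁻².
T_eq = [S(1−A)/(4σ)]^(1/4) = [2604×0.23/(4×5.67×10⁻⁸)]^(1/4) = 226.7 K.
ΔT = T_surf − T_eq = 737 − 226.7.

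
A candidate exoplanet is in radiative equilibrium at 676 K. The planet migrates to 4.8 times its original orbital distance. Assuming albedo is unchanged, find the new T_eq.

T_eq ≈ 309 K

T_eq ∝ L^(1/4) · d^(−1/2).
T′ = 676 / 4.8^(1/2) = 309 K.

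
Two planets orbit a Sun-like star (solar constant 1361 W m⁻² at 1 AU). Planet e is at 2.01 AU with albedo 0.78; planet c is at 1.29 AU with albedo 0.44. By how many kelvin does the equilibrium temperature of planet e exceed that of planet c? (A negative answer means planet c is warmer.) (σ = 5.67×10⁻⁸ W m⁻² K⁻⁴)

T_eq = [S₀(1−A)/(4σd²)]^(1/4), so T ∝ (1−A)^(1/4) / √d.
T₁ = [1361×0.22/(4×5.67×10⁻⁸×2.01²)]^(1/4) = 134.45 K.
T₂ = [1361×0.56/(4×5.67×10⁻⁸×1.29²)]^(1/4) = 211.99 K.

ΔT ≈ -77.5 K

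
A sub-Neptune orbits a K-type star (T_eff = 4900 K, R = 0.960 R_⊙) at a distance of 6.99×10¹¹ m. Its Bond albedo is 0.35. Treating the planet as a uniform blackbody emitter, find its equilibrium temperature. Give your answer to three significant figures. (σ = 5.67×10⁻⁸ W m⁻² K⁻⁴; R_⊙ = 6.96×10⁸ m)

T_eq ≈ 96.2 K

R_⋆ = 0.960 × 6.96×10⁸ = 6.68×10⁸ m.
L = 4πR_⋆²σT_⋆⁴ = 4π(6.68×10⁸)² × 5.67×10⁻⁸ × (4900)⁴ = 1.83×10²⁶ W.
S = L/(4πd²) = 29.9 W m⁻².
Energy balance: absorbed = emitted ⇒ πR²·S(1−A) = 4πR²·σT_eq⁴, so T_eq⁴ = S(1−A)/(4σ).
T_eq = [29.9 × 0.65 / (4 × 5.67×10⁻⁸)]^(1/4) = (8.56×10⁷)^(1/4) = 96.2 K.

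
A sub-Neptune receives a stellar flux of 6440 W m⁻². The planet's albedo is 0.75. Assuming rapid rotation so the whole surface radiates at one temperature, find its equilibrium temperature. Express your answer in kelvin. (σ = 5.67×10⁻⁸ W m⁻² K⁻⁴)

T_eq ≈ 290 K

Energy balance: absorbed = emitted ⇒ πR²·S(1−A) = 4πR²·σT_eq⁴, so T_eq⁴ = S(1−A)/(4σ).
T_eq = [6440 × 0.25 / (4 × 5.67×10⁻⁸)]^(1/4) = (7.10×10⁹)^(1/4) = 290 K.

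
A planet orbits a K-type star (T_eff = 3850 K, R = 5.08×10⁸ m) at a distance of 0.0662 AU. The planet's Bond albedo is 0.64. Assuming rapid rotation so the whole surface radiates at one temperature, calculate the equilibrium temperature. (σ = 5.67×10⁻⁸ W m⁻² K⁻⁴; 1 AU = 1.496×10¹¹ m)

T_eq ≈ 478 K

d = 0.0662 AU = 9.90×10⁹ m.
L = 4πR_⋆²σT_⋆⁴ = 4π(5.08×10⁸)² × 5.67×10⁻⁸ × (3850)⁴ = 4.04×10²⁵ W.
S = L/(4πd²) = 3.28×10⁴ W m⁻².
Energy balance: absorbed = emitted ⇒ πR²·S(1−A) = 4πR²·σT_eq⁴, so T_eq⁴ = S(1−A)/(4σ).
T_eq = [3.28×10⁴ × 0.36 / (4 × 5.67×10⁻⁸)]^(1/4) = (5.20×10¹⁰)^(1/4) = 478 K.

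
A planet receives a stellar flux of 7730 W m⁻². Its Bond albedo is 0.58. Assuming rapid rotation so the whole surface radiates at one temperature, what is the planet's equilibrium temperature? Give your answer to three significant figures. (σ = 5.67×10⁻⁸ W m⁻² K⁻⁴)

T_eq ≈ 346 K

Energy balance: absorbed = emitted ⇒ πR²·S(1−A) = 4πR²·σT_eq⁴, so T_eq⁴ = S(1−A)/(4σ).
T_eq = [7730 × 0.42 / (4 × 5.67×10⁻⁸)]^(1/4) = (1.43×10¹⁰)^(1/4) = 346 K.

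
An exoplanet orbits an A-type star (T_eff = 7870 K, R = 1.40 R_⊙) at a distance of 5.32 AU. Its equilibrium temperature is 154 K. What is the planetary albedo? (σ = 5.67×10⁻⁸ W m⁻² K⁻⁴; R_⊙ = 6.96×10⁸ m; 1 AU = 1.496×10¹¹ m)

A ≈ 0.61

R_⋆ = 1.40 × 6.96×10⁸ = 9.74×10⁸ m.
d = 5.32 AU = 7.96×10¹¹ m.
L = 4πR_⋆²σT_⋆⁴ = 4π(9.74×10⁸)² × 5.67×10⁻⁸ × (7870)⁴ = 2.60×10²⁷ W.
S = L/(4πd²) = 326 W m⁻².
From T_eq⁴ = S(1−A)/(4σ): 1−A = 4σT_eq⁴/S.
1−A = 4 × 5.67×10⁻⁸ × (154)⁴ / 326 = 0.391.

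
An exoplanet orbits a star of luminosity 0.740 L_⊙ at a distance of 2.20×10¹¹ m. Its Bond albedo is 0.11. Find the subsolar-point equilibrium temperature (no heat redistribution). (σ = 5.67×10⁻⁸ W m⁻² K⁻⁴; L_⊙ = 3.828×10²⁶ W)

L = 0.740 × 3.828×10²⁶ = 2.83×10²⁶ W.
Flux: S = L/(4πd²) = 2.83×10²⁶/(4π×(2.20×10¹¹)²) = 466 W m⁻².
At the subsolar point the surface absorbs S(1−A) and emits σT⁴ per unit area — no factor of 4, since only the local patch is in balance.
T = [466 × 0.89 / 5.67×10⁻⁸]^(1/4) = (7.31×10⁹)^(1/4) = 292 K.

T_ss ≈ 292 K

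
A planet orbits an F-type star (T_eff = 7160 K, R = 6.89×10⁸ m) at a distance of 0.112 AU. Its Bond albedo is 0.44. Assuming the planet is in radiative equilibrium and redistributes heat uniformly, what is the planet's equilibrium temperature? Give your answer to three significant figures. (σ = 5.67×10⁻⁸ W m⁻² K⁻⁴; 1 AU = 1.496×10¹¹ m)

d = 0.112 AU = 1.68×10¹⁰ m.
L = 4πR_⋆²σT_⋆⁴ = 4π(6.89×10⁸)² × 5.67×10⁻⁸ × (7160)⁴ = 8.89×10²⁶ W.
S = L/(4πd²) = 2.52×10⁵ W m⁻².
Energy balance: absorbed = emitted ⇒ πR²·S(1−A) = 4πR²·σT_eq⁴, so T_eq⁴ = S(1−A)/(4σ).
T_eq = [2.52×10⁵ × 0.56 / (4 × 5.67×10⁻⁸)]^(1/4) = (6.22×10¹¹)^(1/4) = 888 K.

T_eq ≈ 888 K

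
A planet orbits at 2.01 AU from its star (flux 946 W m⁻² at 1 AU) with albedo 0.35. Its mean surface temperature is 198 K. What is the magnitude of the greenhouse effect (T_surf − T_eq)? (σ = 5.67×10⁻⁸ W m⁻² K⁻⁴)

ΔT ≈ 37.0 K

S = 946/2.01² = 234.2 W m⁻².
T_eq = [S(1−A)/(4σ)]^(1/4) = [234.2×0.65/(4×5.67×10⁻⁸)]^(1/4) = 161.0 K.
ΔT = T_surf − T_eq = 198 − 161.0.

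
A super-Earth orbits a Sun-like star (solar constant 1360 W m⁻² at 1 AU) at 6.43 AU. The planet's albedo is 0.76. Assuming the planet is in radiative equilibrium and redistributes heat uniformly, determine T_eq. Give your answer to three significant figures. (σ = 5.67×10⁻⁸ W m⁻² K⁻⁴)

T_eq ≈ 76.8 K

Flux at 6.43 AU: S = 1360/6.43² = 32.9 W m⁻².
Energy balance: absorbed = emitted ⇒ πR²·S(1−A) = 4πR²·σT_eq⁴, so T_eq⁴ = S(1−A)/(4σ).
T_eq = [32.9 × 0.24 / (4 × 5.67×10⁻⁸)]^(1/4) = (3.48×10⁷)^(1/4) = 76.8 K.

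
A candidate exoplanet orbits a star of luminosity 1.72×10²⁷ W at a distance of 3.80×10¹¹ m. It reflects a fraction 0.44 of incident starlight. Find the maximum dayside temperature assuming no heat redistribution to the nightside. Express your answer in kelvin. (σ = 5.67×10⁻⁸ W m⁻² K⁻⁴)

Flux: S = L/(4πd²) = 1.72×10²⁷/(4π×(3.80×10¹¹)²) = 948 W m⁻².
With no redistribution each surface element balances locally: S(1−A) = σT⁴.
T = [948 × 0.56 / 5.67×10⁻⁸]^(1/4) = (9.36×10⁹)^(1/4) = 311 K.

T_ss ≈ 311 K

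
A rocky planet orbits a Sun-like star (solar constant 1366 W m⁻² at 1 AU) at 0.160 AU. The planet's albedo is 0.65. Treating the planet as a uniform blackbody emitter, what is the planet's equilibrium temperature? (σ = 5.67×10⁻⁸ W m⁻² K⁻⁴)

T_eq ≈ 536 K

Flux at 0.160 AU: S = 1366/0.160² = 5.34×10⁴ W m⁻².
Energy balance: absorbed = emitted ⇒ πR²·S(1−A) = 4πR²·σT_eq⁴, so T_eq⁴ = S(1−A)/(4σ).
T_eq = [5.34×10⁴ × 0.35 / (4 × 5.67×10⁻⁸)]^(1/4) = (8.23×10¹⁰)^(1/4) = 536 K.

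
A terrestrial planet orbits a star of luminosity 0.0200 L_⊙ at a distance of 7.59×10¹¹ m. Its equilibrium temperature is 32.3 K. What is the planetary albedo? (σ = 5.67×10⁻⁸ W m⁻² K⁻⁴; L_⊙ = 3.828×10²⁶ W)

A ≈ 0.77

L = 0.0200 × 3.828×10²⁶ = 7.66×10²⁴ W.
Flux: S = L/(4πd²) = 7.66×10²⁴/(4π×(7.59×10¹¹)²) = 1.06 W m⁻².
From T_eq⁴ = S(1−A)/(4σ): 1−A = 4σT_eq⁴/S.
1−A = 4 × 5.67×10⁻⁸ × (32.3)⁴ / 1.06 = 0.233.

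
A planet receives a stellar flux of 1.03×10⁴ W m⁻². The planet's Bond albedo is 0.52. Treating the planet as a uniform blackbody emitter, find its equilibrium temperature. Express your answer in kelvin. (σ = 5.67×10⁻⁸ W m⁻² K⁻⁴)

T_eq ≈ 384 K

Energy balance: absorbed = emitted ⇒ πR²·S(1−A) = 4πR²·σT_eq⁴, so T_eq⁴ = S(1−A)/(4σ).
T_eq = [1.03×10⁴ × 0.48 / (4 × 5.67×10⁻⁸)]^(1/4) = (2.18×10¹⁰)^(1/4) = 384 K.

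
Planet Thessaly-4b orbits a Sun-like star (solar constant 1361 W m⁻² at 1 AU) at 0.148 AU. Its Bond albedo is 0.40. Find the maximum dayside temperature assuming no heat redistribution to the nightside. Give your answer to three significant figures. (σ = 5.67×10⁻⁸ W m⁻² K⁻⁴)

Flux at 0.148 AU: S = 1361/0.148² = 6.21×10⁴ W m⁻².
With no redistribution each surface element balances locally: S(1−A) = σT⁴.
T = [6.21×10⁴ × 0.60 / 5.67×10⁻⁸]^(1/4) = (6.58×10¹¹)^(1/4) = 900 K.

T_ss ≈ 900 K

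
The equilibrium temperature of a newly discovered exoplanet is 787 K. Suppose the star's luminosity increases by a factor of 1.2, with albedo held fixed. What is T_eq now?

T_eq ≈ 824 K

T_eq ∝ L^(1/4) · d^(−1/2).
T′ = 787 × 1.2^(1/4) = 824 K.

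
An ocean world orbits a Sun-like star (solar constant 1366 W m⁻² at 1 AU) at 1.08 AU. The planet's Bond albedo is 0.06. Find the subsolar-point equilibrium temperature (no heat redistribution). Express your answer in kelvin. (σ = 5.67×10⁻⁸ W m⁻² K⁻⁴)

T_ss ≈ 373 K

Flux at 1.08 AU: S = 1366/1.08² = 1170 W m⁻².
At the subsolar point the surface absorbs S(1−A) and emits σT⁴ per unit area — no factor of 4, since only the local patch is in balance.
T = [1170 × 0.94 / 5.67×10⁻⁸]^(1/4) = (1.94×10¹⁰)^(1/4) = 373 K.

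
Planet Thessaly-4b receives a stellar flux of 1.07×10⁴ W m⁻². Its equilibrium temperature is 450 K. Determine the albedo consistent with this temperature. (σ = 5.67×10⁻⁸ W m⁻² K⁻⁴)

From T_eq⁴ = S(1−A)/(4σ): 1−A = 4σT_eq⁴/S.
1−A = 4 × 5.67×10⁻⁸ × (450)⁴ / 1.07×10⁴ = 0.869.

A ≈ 0.13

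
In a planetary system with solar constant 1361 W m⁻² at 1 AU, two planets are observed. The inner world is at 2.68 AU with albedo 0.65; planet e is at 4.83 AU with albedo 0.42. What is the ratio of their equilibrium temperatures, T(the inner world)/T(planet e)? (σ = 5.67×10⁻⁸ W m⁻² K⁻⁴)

T₁/T₂ ≈ 1.183

T_eq = [S₀(1−A)/(4σd²)]^(1/4), so T ∝ (1−A)^(1/4) / √d.
T₁ = [1361×0.35/(4×5.67×10⁻⁸×2.68²)]^(1/4) = 130.77 K.
T₂ = [1361×0.58/(4×5.67×10⁻⁸×4.83²)]^(1/4) = 110.52 K.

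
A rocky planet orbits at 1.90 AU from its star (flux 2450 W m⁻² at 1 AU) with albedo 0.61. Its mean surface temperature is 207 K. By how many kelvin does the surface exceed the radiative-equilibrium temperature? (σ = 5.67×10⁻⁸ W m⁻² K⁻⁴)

ΔT ≈ 22.2 K

S = 2450/1.90² = 678.7 W m⁻².
T_eq = [S(1−A)/(4σ)]^(1/4) = [678.7×0.39/(4×5.67×10⁻⁸)]^(1/4) = 184.8 K.
ΔT = T_surf − T_eq = 207 − 184.8.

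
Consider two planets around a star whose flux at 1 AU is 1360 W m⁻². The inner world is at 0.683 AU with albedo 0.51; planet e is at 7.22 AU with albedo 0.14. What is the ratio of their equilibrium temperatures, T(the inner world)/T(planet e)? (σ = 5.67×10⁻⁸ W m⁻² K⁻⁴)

T₁/T₂ ≈ 2.825

T_eq = [S₀(1−A)/(4σd²)]^(1/4), so T ∝ (1−A)^(1/4) / √d.
T₁ = [1360×0.49/(4×5.67×10⁻⁸×0.683²)]^(1/4) = 281.72 K.
T₂ = [1360×0.86/(4×5.67×10⁻⁸×7.22²)]^(1/4) = 99.73 K.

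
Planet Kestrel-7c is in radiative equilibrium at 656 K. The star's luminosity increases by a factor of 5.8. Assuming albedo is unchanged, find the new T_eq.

T_eq ≈ 1020 K

T_eq ∝ L^(1/4) · d^(−1/2).
T′ = 656 × 5.8^(1/4) = 1020 K.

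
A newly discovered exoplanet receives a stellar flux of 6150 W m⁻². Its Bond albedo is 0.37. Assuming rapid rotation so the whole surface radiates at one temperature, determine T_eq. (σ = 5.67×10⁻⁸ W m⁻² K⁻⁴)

Energy balance: absorbed = emitted ⇒ πR²·S(1−A) = 4πR²·σT_eq⁴, so T_eq⁴ = S(1−A)/(4σ).
T_eq = [6150 × 0.63 / (4 × 5.67×10⁻⁸)]^(1/4) = (1.71×10¹⁰)^(1/4) = 362 K.

T_eq ≈ 362 K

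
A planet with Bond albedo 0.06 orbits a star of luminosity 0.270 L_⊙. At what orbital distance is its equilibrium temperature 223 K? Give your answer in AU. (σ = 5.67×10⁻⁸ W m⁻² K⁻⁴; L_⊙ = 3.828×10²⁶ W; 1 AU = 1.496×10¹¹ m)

L = 0.270 × 3.828×10²⁶ = 1.03×10²⁶ W.
From T_eq⁴ = L(1−A)/(16πσd²): d = √[L(1−A)/(16πσT_eq⁴)].
d = √[1.03×10²⁶ × 0.94 / (16π × 5.67×10⁻⁸ × (223)⁴)] = 1.17×10¹¹ m = 0.785 AU.

d ≈ 0.785 AU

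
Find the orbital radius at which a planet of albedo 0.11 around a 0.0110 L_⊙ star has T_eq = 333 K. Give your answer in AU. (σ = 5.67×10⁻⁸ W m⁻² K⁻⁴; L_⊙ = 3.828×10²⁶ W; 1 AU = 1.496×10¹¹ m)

L = 0.0110 × 3.828×10²⁶ = 4.21×10²⁴ W.
From T_eq⁴ = L(1−A)/(16πσd²): d = √[L(1−A)/(16πσT_eq⁴)].
d = √[4.21×10²⁴ × 0.89 / (16π × 5.67×10⁻⁸ × (333)⁴)] = 1.03×10¹⁰ m = 0.0691 AU.

d ≈ 0.0691 AU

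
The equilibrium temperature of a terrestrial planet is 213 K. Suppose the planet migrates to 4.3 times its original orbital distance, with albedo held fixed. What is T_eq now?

T_eq ≈ 103 K

T_eq ∝ L^(1/4) · d^(−1/2).
T′ = 213 / 4.3^(1/2) = 103 K.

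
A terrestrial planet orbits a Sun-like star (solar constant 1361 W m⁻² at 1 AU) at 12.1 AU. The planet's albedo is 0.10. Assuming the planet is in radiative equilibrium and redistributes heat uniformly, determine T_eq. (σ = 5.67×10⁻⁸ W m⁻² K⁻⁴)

Flux at 12.1 AU: S = 1361/12.1² = 9.30 W m⁻².
Energy balance: absorbed = emitted ⇒ πR²·S(1−A) = 4πR²·σT_eq⁴, so T_eq⁴ = S(1−A)/(4σ).
T_eq = [9.30 × 0.90 / (4 × 5.67×10⁻⁸)]^(1/4) = (3.69×10⁷)^(1/4) = 77.9 K.

T_eq ≈ 77.9 K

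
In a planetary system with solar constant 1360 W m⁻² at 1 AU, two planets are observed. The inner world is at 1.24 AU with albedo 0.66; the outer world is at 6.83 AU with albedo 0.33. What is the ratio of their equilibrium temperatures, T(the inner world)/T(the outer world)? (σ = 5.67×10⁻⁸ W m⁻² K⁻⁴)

T₁/T₂ ≈ 1.981

T_eq = [S₀(1−A)/(4σd²)]^(1/4), so T ∝ (1−A)^(1/4) / √d.
T₁ = [1360×0.34/(4×5.67×10⁻⁸×1.24²)]^(1/4) = 190.82 K.
T₂ = [1360×0.67/(4×5.67×10⁻⁸×6.83²)]^(1/4) = 96.33 K.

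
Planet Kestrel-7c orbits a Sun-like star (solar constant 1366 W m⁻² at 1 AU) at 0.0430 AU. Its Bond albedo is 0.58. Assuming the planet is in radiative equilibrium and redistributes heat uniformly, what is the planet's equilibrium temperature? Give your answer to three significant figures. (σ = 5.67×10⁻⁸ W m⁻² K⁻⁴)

T_eq ≈ 1080 K

Flux at 0.0430 AU: S = 1366/0.0430² = 7.39×10⁵ W m⁻².
Energy balance: absorbed = emitted ⇒ πR²·S(1−A) = 4πR²·σT_eq⁴, so T_eq⁴ = S(1−A)/(4σ).
T_eq = [7.39×10⁵ × 0.42 / (4 × 5.67×10⁻⁸)]^(1/4) = (1.37×10¹²)^(1/4) = 1080 K.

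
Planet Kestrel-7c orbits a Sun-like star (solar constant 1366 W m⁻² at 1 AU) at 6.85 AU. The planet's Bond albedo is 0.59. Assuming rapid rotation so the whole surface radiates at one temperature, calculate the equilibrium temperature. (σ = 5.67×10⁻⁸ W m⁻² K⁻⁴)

T_eq ≈ 85.2 K

Flux at 6.85 AU: S = 1366/6.85² = 29.1 W m⁻².
Energy balance: absorbed = emitted ⇒ πR²·S(1−A) = 4πR²·σT_eq⁴, so T_eq⁴ = S(1−A)/(4σ).
T_eq = [29.1 × 0.41 / (4 × 5.67×10⁻⁸)]^(1/4) = (5.26×10⁷)^(1/4) = 85.2 K.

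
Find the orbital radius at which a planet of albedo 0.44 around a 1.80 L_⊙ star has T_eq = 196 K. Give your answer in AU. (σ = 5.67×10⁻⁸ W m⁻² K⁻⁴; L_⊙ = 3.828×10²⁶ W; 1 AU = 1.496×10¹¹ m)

d ≈ 2.02 AU

L = 1.80 × 3.828×10²⁶ = 6.89×10²⁶ W.
From T_eq⁴ = L(1−A)/(16πσd²): d = √[L(1−A)/(16πσT_eq⁴)].
d = √[6.89×10²⁶ × 0.56 / (16π × 5.67×10⁻⁸ × (196)⁴)] = 3.03×10¹¹ m = 2.02 AU.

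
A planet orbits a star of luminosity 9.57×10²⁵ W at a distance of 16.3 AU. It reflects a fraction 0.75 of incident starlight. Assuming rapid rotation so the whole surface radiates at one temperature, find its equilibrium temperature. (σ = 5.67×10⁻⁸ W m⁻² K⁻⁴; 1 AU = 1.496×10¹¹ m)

d = 16.3 AU = 2.44×10¹² m.
Flux: S = L/(4πd²) = 9.57×10²⁵/(4π×(2.44×10¹²)²) = 1.28 W m⁻².
Energy balance: absorbed = emitted ⇒ πR²·S(1−A) = 4πR²·σT_eq⁴, so T_eq⁴ = S(1−A)/(4σ).
T_eq = [1.28 × 0.25 / (4 × 5.67×10⁻⁸)]^(1/4) = (1.41×10⁶)^(1/4) = 34.5 K.

T_eq ≈ 34.5 K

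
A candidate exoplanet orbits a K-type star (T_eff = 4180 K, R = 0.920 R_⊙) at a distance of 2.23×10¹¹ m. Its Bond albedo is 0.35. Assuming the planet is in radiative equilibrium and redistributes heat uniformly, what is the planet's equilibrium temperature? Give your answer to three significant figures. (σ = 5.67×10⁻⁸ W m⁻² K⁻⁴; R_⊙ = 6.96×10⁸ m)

T_eq ≈ 142 K

R_⋆ = 0.920 × 6.96×10⁸ = 6.40×10⁸ m.
L = 4πR_⋆²σT_⋆⁴ = 4π(6.40×10⁸)² × 5.67×10⁻⁸ × (4180)⁴ = 8.92×10²⁵ W.
S = L/(4πd²) = 143 W m⁻².
Energy balance: absorbed = emitted ⇒ πR²·S(1−A) = 4πR²·σT_eq⁴, so T_eq⁴ = S(1−A)/(4σ).
T_eq = [143 × 0.65 / (4 × 5.67×10⁻⁸)]^(1/4) = (4.09×10⁸)^(1/4) = 142 K.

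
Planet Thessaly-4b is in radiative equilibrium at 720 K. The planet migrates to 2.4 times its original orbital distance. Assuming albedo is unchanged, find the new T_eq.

T_eq ≈ 465 K

T_eq ∝ L^(1/4) · d^(−1/2).
T′ = 720 / 2.4^(1/2) = 465 K.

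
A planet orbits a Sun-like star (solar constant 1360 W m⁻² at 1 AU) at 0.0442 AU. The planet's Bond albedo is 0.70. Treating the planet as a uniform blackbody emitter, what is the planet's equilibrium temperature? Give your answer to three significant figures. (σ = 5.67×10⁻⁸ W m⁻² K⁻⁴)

Flux at 0.0442 AU: S = 1360/0.0442² = 6.96×10⁵ W m⁻².
Energy balance: absorbed = emitted ⇒ πR²·S(1−A) = 4πR²·σT_eq⁴, so T_eq⁴ = S(1−A)/(4σ).
T_eq = [6.96×10⁵ × 0.30 / (4 × 5.67×10⁻⁸)]^(1/4) = (9.21×10¹¹)^(1/4) = 980 K.

T_eq ≈ 980 K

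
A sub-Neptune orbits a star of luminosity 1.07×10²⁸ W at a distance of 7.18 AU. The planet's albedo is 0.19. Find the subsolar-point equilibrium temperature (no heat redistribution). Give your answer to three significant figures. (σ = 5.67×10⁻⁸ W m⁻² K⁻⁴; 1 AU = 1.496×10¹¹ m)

d = 7.18 AU = 1.07×10¹² m.
Flux: S = L/(4πd²) = 1.07×10²⁸/(4π×(1.07×10¹²)²) = 738 W m⁻².
At the subsolar point the surface absorbs S(1−A) and emits σT⁴ per unit area — no factor of 4, since only the local patch is in balance.
T = [738 × 0.81 / 5.67×10⁻⁸]^(1/4) = (1.05×10¹⁰)^(1/4) = 320 K.

T_ss ≈ 320 K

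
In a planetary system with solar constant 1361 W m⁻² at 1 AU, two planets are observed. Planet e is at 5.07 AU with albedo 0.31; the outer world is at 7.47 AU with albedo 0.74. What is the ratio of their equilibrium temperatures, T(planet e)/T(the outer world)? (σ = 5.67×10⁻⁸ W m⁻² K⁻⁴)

T₁/T₂ ≈ 1.549

T_eq = [S₀(1−A)/(4σd²)]^(1/4), so T ∝ (1−A)^(1/4) / √d.
T₁ = [1361×0.69/(4×5.67×10⁻⁸×5.07²)]^(1/4) = 112.66 K.
T₂ = [1361×0.26/(4×5.67×10⁻⁸×7.47²)]^(1/4) = 72.72 K.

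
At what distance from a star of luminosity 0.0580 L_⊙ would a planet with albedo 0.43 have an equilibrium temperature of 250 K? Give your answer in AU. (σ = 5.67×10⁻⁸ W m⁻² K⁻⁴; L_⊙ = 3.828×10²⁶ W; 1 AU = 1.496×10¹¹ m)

d ≈ 0.225 AU

L = 0.0580 × 3.828×10²⁶ = 2.22×10²⁵ W.
From T_eq⁴ = L(1−A)/(16πσd²): d = √[L(1−A)/(16πσT_eq⁴)].
d = √[2.22×10²⁵ × 0.57 / (16π × 5.67×10⁻⁸ × (250)⁴)] = 3.37×10¹⁰ m = 0.225 AU.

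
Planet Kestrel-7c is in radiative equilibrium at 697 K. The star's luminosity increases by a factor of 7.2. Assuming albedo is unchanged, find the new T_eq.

T_eq ≈ 1140 K

T_eq ∝ L^(1/4) · d^(−1/2).
T′ = 697 × 7.2^(1/4) = 1140 K.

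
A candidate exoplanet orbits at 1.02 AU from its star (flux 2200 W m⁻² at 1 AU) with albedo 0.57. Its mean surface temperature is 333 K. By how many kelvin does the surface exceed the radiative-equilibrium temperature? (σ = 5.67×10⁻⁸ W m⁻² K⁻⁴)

ΔT ≈ 81.4 K

S = 2200/1.02² = 2115 W m⁻².
T_eq = [S(1−A)/(4σ)]^(1/4) = [2115×0.43/(4×5.67×10⁻⁸)]^(1/4) = 251.6 K.
ΔT = T_surf − T_eq = 333 − 251.6.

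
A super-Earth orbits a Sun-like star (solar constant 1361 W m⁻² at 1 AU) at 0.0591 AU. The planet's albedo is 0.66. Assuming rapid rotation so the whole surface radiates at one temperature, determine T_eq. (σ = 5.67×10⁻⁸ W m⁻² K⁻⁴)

T_eq ≈ 874 K

Flux at 0.0591 AU: S = 1361/0.0591² = 3.90×10⁵ W m⁻².
Energy balance: absorbed = emitted ⇒ πR²·S(1−A) = 4πR²·σT_eq⁴, so T_eq⁴ = S(1−A)/(4σ).
T_eq = [3.90×10⁵ × 0.34 / (4 × 5.67×10⁻⁸)]^(1/4) = (5.84×10¹¹)^(1/4) = 874 K.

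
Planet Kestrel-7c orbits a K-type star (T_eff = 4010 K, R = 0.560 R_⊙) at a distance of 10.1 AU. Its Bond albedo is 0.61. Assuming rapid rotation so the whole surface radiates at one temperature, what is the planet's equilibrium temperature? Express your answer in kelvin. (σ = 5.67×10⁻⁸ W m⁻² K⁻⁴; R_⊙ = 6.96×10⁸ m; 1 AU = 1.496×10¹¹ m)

R_⋆ = 0.560 × 6.96×10⁸ = 3.90×10⁸ m.
d = 10.1 AU = 1.51×10¹² m.
L = 4πR_⋆²σT_⋆⁴ = 4π(3.90×10⁸)² × 5.67×10⁻⁸ × (4010)⁴ = 2.80×10²⁵ W.
S = L/(4πd²) = 0.976 W m⁻².
Energy balance: absorbed = emitted ⇒ πR²·S(1−A) = 4πR²·σT_eq⁴, so T_eq⁴ = S(1−A)/(4σ).
T_eq = [0.976 × 0.39 / (4 × 5.67×10⁻⁸)]^(1/4) = (1.68×10⁶)^(1/4) = 36.0 K.

T_eq ≈ 36.0 K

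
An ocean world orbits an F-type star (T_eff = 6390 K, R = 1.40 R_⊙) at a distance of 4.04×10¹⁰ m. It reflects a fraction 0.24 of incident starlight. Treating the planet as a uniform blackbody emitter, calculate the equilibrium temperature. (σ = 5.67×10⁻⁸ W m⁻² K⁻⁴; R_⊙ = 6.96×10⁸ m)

R_⋆ = 1.40 × 6.96×10⁸ = 9.74×10⁸ m.
L = 4πR_⋆²σT_⋆⁴ = 4π(9.74×10⁸)² × 5.67×10⁻⁸ × (6390)⁴ = 1.13×10²⁷ W.
S = L/(4πd²) = 5.50×10⁴ W m⁻².
Energy balance: absorbed = emitted ⇒ πR²·S(1−A) = 4πR²·σT_eq⁴, so T_eq⁴ = S(1−A)/(4σ).
T_eq = [5.50×10⁴ × 0.76 / (4 × 5.67×10⁻⁸)]^(1/4) = (1.84×10¹¹)^(1/4) = 655 K.

T_eq ≈ 655 K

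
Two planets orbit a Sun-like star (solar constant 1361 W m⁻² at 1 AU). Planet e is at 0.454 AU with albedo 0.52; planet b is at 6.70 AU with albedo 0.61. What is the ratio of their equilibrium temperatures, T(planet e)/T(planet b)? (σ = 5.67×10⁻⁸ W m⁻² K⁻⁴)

T₁/T₂ ≈ 4.046

T_eq = [S₀(1−A)/(4σd²)]^(1/4), so T ∝ (1−A)^(1/4) / √d.
T₁ = [1361×0.48/(4×5.67×10⁻⁸×0.454²)]^(1/4) = 343.82 K.
T₂ = [1361×0.39/(4×5.67×10⁻⁸×6.70²)]^(1/4) = 84.97 K.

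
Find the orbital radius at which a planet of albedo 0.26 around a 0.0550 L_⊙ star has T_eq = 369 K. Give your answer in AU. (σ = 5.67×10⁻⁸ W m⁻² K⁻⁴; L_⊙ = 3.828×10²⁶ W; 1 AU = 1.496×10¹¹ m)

L = 0.0550 × 3.828×10²⁶ = 2.11×10²⁵ W.
From T_eq⁴ = L(1−A)/(16πσd²): d = √[L(1−A)/(16πσT_eq⁴)].
d = √[2.11×10²⁵ × 0.74 / (16π × 5.67×10⁻⁸ × (369)⁴)] = 1.72×10¹⁰ m = 0.115 AU.

d ≈ 0.115 AU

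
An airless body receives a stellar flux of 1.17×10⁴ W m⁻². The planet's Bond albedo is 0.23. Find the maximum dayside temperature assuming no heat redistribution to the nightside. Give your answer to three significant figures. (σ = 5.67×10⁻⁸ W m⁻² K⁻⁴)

T_ss ≈ 631 K

With no redistribution each surface element balances locally: S(1−A) = σT⁴.
T = [1.17×10⁴ × 0.77 / 5.67×10⁻⁸]^(1/4) = (1.59×10¹¹)^(1/4) = 631 K.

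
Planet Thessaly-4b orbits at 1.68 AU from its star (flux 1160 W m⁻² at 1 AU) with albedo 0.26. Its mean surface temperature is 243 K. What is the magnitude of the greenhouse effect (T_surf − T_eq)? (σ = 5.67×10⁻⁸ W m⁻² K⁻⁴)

S = 1160/1.68² = 411.0 W m⁻².
T_eq = [S(1−A)/(4σ)]^(1/4) = [411.0×0.74/(4×5.67×10⁻⁸)]^(1/4) = 191.4 K.
ΔT = T_surf − T_eq = 243 − 191.4.

ΔT ≈ 51.6 K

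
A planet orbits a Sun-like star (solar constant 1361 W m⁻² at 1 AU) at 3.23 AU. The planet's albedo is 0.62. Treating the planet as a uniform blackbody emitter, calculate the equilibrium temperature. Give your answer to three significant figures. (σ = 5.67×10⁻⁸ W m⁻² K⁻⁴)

Flux at 3.23 AU: S = 1361/3.23² = 130 W m⁻².
Energy balance: absorbed = emitted ⇒ πR²·S(1−A) = 4πR²·σT_eq⁴, so T_eq⁴ = S(1−A)/(4σ).
T_eq = [130 × 0.38 / (4 × 5.67×10⁻⁸)]^(1/4) = (2.19×10⁸)^(1/4) = 122 K.

T_eq ≈ 122 K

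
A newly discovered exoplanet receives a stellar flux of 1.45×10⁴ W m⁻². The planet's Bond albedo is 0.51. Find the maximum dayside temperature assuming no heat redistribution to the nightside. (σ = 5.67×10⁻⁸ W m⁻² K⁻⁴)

With no redistribution each surface element balances locally: S(1−A) = σT⁴.
T = [1.45×10⁴ × 0.49 / 5.67×10⁻⁸]^(1/4) = (1.25×10¹¹)^(1/4) = 595 K.

T_ss ≈ 595 K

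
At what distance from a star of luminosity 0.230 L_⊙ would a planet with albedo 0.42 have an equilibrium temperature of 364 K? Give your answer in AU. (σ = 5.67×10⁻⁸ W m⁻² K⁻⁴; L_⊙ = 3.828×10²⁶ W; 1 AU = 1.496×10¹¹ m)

L = 0.230 × 3.828×10²⁶ = 8.80×10²⁵ W.
From T_eq⁴ = L(1−A)/(16πσd²): d = √[L(1−A)/(16πσT_eq⁴)].
d = √[8.80×10²⁵ × 0.58 / (16π × 5.67×10⁻⁸ × (364)⁴)] = 3.19×10¹⁰ m = 0.214 AU.

d ≈ 0.214 AU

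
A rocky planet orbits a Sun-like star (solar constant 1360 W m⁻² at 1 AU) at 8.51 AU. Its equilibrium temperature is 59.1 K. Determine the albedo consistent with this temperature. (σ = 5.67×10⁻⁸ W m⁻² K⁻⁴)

A ≈ 0.85

Flux at 8.51 AU: S = 1360/8.51² = 18.8 W m⁻².
From T_eq⁴ = S(1−A)/(4σ): 1−A = 4σT_eq⁴/S.
1−A = 4 × 5.67×10⁻⁸ × (59.1)⁴ / 18.8 = 0.147.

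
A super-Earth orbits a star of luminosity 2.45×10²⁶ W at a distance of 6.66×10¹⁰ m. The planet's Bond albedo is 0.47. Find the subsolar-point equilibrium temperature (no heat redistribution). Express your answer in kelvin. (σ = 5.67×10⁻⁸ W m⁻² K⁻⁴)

T_ss ≈ 450 K

Flux: S = L/(4πd²) = 2.45×10²⁶/(4π×(6.66×10¹⁰)²) = 4400 W m⁻².
At the subsolar point the surface absorbs S(1−A) and emits σT⁴ per unit area — no factor of 4, since only the local patch is in balance.
T = [4400 × 0.53 / 5.67×10⁻⁸]^(1/4) = (4.11×10¹⁰)^(1/4) = 450 K.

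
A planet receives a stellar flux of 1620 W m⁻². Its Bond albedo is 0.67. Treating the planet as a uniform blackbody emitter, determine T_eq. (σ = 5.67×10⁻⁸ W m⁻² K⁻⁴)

Energy balance: absorbed = emitted ⇒ πR²·S(1−A) = 4πR²·σT_eq⁴, so T_eq⁴ = S(1−A)/(4σ).
T_eq = [1620 × 0.33 / (4 × 5.67×10⁻⁸)]^(1/4) = (2.36×10⁹)^(1/4) = 220 K.

T_eq ≈ 220 K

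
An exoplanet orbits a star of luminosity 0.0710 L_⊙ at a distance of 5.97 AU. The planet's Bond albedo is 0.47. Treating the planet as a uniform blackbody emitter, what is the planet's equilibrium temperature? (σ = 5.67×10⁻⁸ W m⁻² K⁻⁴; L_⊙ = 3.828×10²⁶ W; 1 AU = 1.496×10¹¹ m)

T_eq ≈ 50.2 K

d = 5.97 AU = 8.93×10¹¹ m.
L = 0.0710 × 3.828×10²⁶ = 2.72×10²⁵ W.
Flux: S = L/(4πd²) = 2.72×10²⁵/(4π×(8.93×10¹¹)²) = 2.71 W m⁻².
Energy balance: absorbed = emitted ⇒ πR²·S(1−A) = 4πR²·σT_eq⁴, so T_eq⁴ = S(1−A)/(4σ).
T_eq = [2.71 × 0.53 / (4 × 5.67×10⁻⁸)]^(1/4) = (6.34×10⁶)^(1/4) = 50.2 K.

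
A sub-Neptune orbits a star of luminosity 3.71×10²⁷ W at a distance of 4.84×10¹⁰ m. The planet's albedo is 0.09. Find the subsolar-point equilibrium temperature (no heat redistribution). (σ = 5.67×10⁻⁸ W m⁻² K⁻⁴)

Flux: S = L/(4πd²) = 3.71×10²⁷/(4π×(4.84×10¹⁰)²) = 1.26×10⁵ W m⁻².
At the subsolar point the surface absorbs S(1−A) and emits σT⁴ per unit area — no factor of 4, since only the local patch is in balance.
T = [1.26×10⁵ × 0.91 / 5.67×10⁻⁸]^(1/4) = (2.02×10¹²)^(1/4) = 1190 K.

T_ss ≈ 1190 K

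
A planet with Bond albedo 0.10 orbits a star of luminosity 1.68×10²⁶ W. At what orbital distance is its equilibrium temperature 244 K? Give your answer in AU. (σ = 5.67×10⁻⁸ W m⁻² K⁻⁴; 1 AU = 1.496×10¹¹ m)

From T_eq⁴ = L(1−A)/(16πσd²): d = √[L(1−A)/(16πσT_eq⁴)].
d = √[1.68×10²⁶ × 0.90 / (16π × 5.67×10⁻⁸ × (244)⁴)] = 1.22×10¹¹ m = 0.818 AU.

d ≈ 0.818 AU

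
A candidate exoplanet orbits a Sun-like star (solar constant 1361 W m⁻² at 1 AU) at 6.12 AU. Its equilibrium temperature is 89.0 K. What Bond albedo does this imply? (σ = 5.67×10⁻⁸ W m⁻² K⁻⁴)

Flux at 6.12 AU: S = 1361/6.12² = 36.3 W m⁻².
From T_eq⁴ = S(1−A)/(4σ): 1−A = 4σT_eq⁴/S.
1−A = 4 × 5.67×10⁻⁸ × (89.0)⁴ / 36.3 = 0.392.

A ≈ 0.61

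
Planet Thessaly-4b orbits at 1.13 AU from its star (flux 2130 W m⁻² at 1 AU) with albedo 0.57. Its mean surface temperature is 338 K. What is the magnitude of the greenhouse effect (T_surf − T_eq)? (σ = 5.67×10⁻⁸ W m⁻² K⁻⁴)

ΔT ≈ 100.9 K

S = 2130/1.13² = 1668 W m⁻².
T_eq = [S(1−A)/(4σ)]^(1/4) = [1668×0.43/(4×5.67×10⁻⁸)]^(1/4) = 237.1 K.
ΔT = T_surf − T_eq = 338 − 237.1.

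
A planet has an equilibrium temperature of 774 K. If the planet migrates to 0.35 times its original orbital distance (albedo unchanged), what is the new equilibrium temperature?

T_eq ∝ L^(1/4) · d^(−1/2).
T′ = 774 / 0.35^(1/2) = 1310 K.

T_eq ≈ 1310 K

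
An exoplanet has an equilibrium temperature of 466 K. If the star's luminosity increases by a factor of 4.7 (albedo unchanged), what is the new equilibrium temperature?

T_eq ≈ 686 K

T_eq ∝ L^(1/4) · d^(−1/2).
T′ = 466 × 4.7^(1/4) = 686 K.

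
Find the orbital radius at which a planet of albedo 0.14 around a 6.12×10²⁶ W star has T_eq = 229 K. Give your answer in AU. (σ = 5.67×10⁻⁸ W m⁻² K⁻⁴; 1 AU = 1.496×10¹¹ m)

From T_eq⁴ = L(1−A)/(16πσd²): d = √[L(1−A)/(16πσT_eq⁴)].
d = √[6.12×10²⁶ × 0.86 / (16π × 5.67×10⁻⁸ × (229)⁴)] = 2.59×10¹¹ m = 1.73 AU.

d ≈ 1.73 AU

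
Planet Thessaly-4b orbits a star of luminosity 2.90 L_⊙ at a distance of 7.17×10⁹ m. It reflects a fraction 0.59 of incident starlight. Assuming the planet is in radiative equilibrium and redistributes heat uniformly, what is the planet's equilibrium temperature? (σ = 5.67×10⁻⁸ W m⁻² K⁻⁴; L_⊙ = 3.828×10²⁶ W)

T_eq ≈ 1330 K

L = 2.90 × 3.828×10²⁶ = 1.11×10²⁷ W.
Flux: S = L/(4πd²) = 1.11×10²⁷/(4π×(7.17×10⁹)²) = 1.72×10⁶ W m⁻².
Energy balance: absorbed = emitted ⇒ πR²·S(1−A) = 4πR²·σT_eq⁴, so T_eq⁴ = S(1−A)/(4σ).
T_eq = [1.72×10⁶ × 0.41 / (4 × 5.67×10⁻⁸)]^(1/4) = (3.11×10¹²)^(1/4) = 1330 K.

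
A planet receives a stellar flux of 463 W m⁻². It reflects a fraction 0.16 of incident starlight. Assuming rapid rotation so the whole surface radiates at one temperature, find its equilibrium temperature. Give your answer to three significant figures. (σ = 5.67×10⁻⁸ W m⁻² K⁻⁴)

Energy balance: absorbed = emitted ⇒ πR²·S(1−A) = 4πR²·σT_eq⁴, so T_eq⁴ = S(1−A)/(4σ).
T_eq = [463 × 0.84 / (4 × 5.67×10⁻⁸)]^(1/4) = (1.71×10⁹)^(1/4) = 203 K.

T_eq ≈ 203 K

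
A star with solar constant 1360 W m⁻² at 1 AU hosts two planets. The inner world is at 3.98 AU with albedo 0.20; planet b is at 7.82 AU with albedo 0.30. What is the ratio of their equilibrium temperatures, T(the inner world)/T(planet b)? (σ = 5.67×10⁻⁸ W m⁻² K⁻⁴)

T_eq = [S₀(1−A)/(4σd²)]^(1/4), so T ∝ (1−A)^(1/4) / √d.
T₁ = [1360×0.80/(4×5.67×10⁻⁸×3.98²)]^(1/4) = 131.92 K.
T₂ = [1360×0.70/(4×5.67×10⁻⁸×7.82²)]^(1/4) = 91.02 K.

T₁/T₂ ≈ 1.449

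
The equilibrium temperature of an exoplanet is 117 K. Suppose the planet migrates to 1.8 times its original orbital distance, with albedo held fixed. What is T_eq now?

T_eq ≈ 87.2 K

T_eq ∝ L^(1/4) · d^(−1/2).
T′ = 117 / 1.8^(1/2) = 87.2 K.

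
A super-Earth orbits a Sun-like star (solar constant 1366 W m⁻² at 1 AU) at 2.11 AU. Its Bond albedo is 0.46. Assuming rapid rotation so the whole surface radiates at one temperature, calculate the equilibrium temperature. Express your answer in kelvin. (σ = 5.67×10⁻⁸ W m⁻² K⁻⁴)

T_eq ≈ 164 K

Flux at 2.11 AU: S = 1366/2.11² = 307 W m⁻².
Energy balance: absorbed = emitted ⇒ πR²·S(1−A) = 4πR²·σT_eq⁴, so T_eq⁴ = S(1−A)/(4σ).
T_eq = [307 × 0.54 / (4 × 5.67×10⁻⁸)]^(1/4) = (7.31×10⁸)^(1/4) = 164 K.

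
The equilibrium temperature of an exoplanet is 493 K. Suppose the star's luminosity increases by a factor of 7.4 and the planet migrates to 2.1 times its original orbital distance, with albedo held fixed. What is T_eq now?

T_eq ∝ L^(1/4) · d^(−1/2).
T′ = 493 × 7.4^(1/4) / 2.1^(1/2) = 561 K.

T_eq ≈ 561 K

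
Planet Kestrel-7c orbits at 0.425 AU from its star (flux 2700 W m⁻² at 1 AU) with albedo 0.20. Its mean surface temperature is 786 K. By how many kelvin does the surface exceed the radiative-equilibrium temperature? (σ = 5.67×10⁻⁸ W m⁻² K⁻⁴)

ΔT ≈ 306.8 K

S = 2700/0.425² = 1.495×10⁴ W m⁻².
T_eq = [S(1−A)/(4σ)]^(1/4) = [1.495×10⁴×0.80/(4×5.67×10⁻⁸)]^(1/4) = 479.2 K.
ΔT = T_surf − T_eq = 786 − 479.2.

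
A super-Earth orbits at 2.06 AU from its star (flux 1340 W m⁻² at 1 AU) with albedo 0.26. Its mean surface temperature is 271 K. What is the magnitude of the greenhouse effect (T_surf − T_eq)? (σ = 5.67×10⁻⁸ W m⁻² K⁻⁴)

S = 1340/2.06² = 315.8 W m⁻².
T_eq = [S(1−A)/(4σ)]^(1/4) = [315.8×0.74/(4×5.67×10⁻⁸)]^(1/4) = 179.2 K.
ΔT = T_surf − T_eq = 271 − 179.2.

ΔT ≈ 91.8 K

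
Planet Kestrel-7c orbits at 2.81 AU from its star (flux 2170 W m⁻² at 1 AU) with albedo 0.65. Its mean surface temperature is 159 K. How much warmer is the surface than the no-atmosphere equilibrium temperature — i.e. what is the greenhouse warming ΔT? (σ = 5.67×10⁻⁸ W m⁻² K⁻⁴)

S = 2170/2.81² = 274.8 W m⁻².
T_eq = [S(1−A)/(4σ)]^(1/4) = [274.8×0.35/(4×5.67×10⁻⁸)]^(1/4) = 143.5 K.
ΔT = T_surf − T_eq = 159 − 143.5.

ΔT ≈ 15.5 K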